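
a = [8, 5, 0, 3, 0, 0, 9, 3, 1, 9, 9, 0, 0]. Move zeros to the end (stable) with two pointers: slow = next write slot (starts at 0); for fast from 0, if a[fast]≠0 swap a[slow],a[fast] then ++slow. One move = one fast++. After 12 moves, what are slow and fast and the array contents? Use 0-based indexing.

(s=0,f=0) a[fast]=8≠0 swap→a[0]=8 → slow++,fast++
(s=1,f=1) a[fast]=5≠0 swap→a[1]=5 → slow++,fast++
(s=2,f=2) a[fast]=0 → fast++
(s=2,f=3) a[fast]=3≠0 swap→a[2]=3 → slow++,fast++
(s=3,f=4) a[fast]=0 → fast++
(s=3,f=5) a[fast]=0 → fast++
(s=3,f=6) a[fast]=9≠0 swap→a[3]=9 → slow++,fast++
(s=4,f=7) a[fast]=3≠0 swap→a[4]=3 → slow++,fast++
(s=5,f=8) a[fast]=1≠0 swap→a[5]=1 → slow++,fast++
(s=6,f=9) a[fast]=9≠0 swap→a[6]=9 → slow++,fast++
(s=7,f=10) a[fast]=9≠0 swap→a[7]=9 → slow++,fast++
(s=8,f=11) a[fast]=0 → fast++

slow=8, fast=12, a=[8, 5, 3, 9, 3, 1, 9, 9, 0, 0, 0, 0, 0]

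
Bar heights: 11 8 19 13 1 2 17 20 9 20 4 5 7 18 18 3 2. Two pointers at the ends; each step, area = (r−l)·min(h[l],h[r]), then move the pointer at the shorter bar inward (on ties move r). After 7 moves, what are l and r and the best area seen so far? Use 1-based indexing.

l=3, r=12, best area=216

[1,17] min(11,2)*16=32 best=32 * → r--
[1,16] min(11,3)*15=45 best=45 * → r--
[1,15] min(11,18)*14=154 best=154 * → l++
[2,15] min(8,18)*13=104 best=154 → l++
[3,15] min(19,18)*12=216 best=216 * → r--
[3,14] min(19,18)*11=198 best=216 → r--
[3,13] min(19,7)*10=70 best=216 → r--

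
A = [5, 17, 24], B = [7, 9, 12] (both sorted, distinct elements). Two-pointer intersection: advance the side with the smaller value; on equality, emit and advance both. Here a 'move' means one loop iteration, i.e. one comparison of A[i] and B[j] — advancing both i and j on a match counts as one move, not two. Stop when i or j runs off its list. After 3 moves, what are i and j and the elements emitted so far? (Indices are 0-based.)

i=1, j=2, emitted=[]

i=0 j=0: 5<7, i++
i=1 j=0: 17>7, j++
i=1 j=1: 17>9, j++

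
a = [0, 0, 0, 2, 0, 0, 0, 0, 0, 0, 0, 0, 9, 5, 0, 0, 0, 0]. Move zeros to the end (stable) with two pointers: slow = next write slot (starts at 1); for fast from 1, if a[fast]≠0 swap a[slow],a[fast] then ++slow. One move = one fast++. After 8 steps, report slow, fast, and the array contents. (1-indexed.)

slow=2, fast=9, a=[2, 0, 0, 0, 0, 0, 0, 0, 0, 0, 0, 0, 9, 5, 0, 0, 0, 0]

(s=1,f=1) a[fast]=0 → fast++
(s=1,f=2) a[fast]=0 → fast++
(s=1,f=3) a[fast]=0 → fast++
(s=1,f=4) a[fast]=2≠0 swap→a[1]=2 → slow++,fast++
(s=2,f=5) a[fast]=0 → fast++
(s=2,f=6) a[fast]=0 → fast++
(s=2,f=7) a[fast]=0 → fast++
(s=2,f=8) a[fast]=0 → fast++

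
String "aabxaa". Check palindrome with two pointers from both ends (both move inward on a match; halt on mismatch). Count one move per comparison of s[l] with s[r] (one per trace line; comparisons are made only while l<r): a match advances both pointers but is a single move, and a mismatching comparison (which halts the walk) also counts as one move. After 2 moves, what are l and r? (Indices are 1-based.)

l=3, r=4

l=1 r=6: 'a'=='a', l++,r--
l=2 r=5: 'a'=='a', l++,r--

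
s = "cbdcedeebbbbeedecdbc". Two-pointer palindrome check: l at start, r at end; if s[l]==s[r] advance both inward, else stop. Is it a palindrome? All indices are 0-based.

palindrome

[0,19] 'c'=='c' → l++,r--
[1,18] 'b'=='b' → l++,r--
[2,17] 'd'=='d' → l++,r--
[3,16] 'c'=='c' → l++,r--
[4,15] 'e'=='e' → l++,r--
[5,14] 'd'=='d' → l++,r--
[6,13] 'e'=='e' → l++,r--
[7,12] 'e'=='e' → l++,r--
[8,11] 'b'=='b' → l++,r--
[9,10] 'b'=='b' → l++,r--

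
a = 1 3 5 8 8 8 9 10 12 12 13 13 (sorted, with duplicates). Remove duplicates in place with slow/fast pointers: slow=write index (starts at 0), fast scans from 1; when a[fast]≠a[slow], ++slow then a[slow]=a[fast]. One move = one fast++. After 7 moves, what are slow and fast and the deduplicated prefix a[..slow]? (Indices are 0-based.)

slow=5, fast=8, prefix=[1, 3, 5, 8, 9, 10]

slow=0 fast=1: a[fast]=3≠a[slow]=1 write a[1]=3, slow++,fast++
slow=1 fast=2: a[fast]=5≠a[slow]=3 write a[2]=5, slow++,fast++
slow=2 fast=3: a[fast]=8≠a[slow]=5 write a[3]=8, slow++,fast++
slow=3 fast=4: a[fast]=8=a[slow] dup, fast++
slow=3 fast=5: a[fast]=8=a[slow] dup, fast++
slow=3 fast=6: a[fast]=9≠a[slow]=8 write a[4]=9, slow++,fast++
slow=4 fast=7: a[fast]=10≠a[slow]=9 write a[5]=10, slow++,fast++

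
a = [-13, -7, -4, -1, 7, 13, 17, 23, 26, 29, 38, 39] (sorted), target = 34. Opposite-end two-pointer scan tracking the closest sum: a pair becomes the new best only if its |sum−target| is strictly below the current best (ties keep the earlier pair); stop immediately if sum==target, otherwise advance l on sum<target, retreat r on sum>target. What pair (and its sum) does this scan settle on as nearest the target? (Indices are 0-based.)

pair (-4, 38) with sum 34 (|Δ|=0)

[0,11] -13+39=26 d=8 * → l++
[1,11] -7+39=32 d=2 * → l++
[2,11] -4+39=35 d=1 * → r--
[2,10] -4+38=34 d=0 * → stop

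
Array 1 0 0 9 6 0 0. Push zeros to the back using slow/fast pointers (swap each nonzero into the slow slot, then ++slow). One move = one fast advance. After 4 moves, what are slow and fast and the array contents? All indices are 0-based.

slow=0 fast=0: a[fast]=1≠0 swap→a[0]=1, slow++,fast++
slow=1 fast=1: a[fast]=0, fast++
slow=1 fast=2: a[fast]=0, fast++
slow=1 fast=3: a[fast]=9≠0 swap→a[1]=9, slow++,fast++

slow=2, fast=4, a=[1, 9, 0, 0, 6, 0, 0]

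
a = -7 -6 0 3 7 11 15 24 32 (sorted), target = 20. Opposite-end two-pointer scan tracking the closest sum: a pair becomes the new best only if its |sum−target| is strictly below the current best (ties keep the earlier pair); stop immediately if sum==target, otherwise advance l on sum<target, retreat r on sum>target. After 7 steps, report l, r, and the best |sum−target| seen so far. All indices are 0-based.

[0,8] -7+32=25 d=5 * → r--
[0,7] -7+24=17 d=3 * → l++
[1,7] -6+24=18 d=2 * → l++
[2,7] 0+24=24 d=4 → r--
[2,6] 0+15=15 d=5 → l++
[3,6] 3+15=18 d=2 → l++
[4,6] 7+15=22 d=2 → r--

l=4, r=5, best |Δ|=2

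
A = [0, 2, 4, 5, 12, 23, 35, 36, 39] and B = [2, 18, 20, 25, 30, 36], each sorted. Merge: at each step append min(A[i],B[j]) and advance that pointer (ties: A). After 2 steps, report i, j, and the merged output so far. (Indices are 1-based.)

i=3, j=1, merged so far=[0, 2]

[i=1,j=1] A[i]=0<=B[j]=2 take 0 → i++
[i=2,j=1] A[i]=2<=B[j]=2 take 2 → i++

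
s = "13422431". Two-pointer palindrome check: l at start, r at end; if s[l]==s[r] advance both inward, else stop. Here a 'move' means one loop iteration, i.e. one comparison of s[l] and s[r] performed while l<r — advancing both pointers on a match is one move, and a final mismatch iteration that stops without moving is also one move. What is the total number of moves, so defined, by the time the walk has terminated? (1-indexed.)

l=1 r=8: '1'=='1', l++,r--
l=2 r=7: '3'=='3', l++,r--
l=3 r=6: '4'=='4', l++,r--
l=4 r=5: '2'=='2', l++,r--

4 moves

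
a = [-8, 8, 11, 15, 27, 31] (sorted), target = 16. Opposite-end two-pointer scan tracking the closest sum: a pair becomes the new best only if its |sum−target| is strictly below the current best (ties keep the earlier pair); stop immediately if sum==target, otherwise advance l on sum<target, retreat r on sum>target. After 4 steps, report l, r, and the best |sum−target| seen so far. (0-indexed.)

[0,5] -8+31=23 d=7 * → r--
[0,4] -8+27=19 d=3 * → r--
[0,3] -8+15=7 d=9 → l++
[1,3] 8+15=23 d=7 → r--

l=1, r=2, best |Δ|=3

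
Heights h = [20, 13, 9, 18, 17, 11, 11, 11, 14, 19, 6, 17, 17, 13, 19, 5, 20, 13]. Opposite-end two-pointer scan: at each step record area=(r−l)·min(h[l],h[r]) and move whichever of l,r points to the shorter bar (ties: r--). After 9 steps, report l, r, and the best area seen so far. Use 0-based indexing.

l=0 r=17: min(20,13)*17=221 best=221 *, r--
l=0 r=16: min(20,20)*16=320 best=320 *, r--
l=0 r=15: min(20,5)*15=75 best=320, r--
l=0 r=14: min(20,19)*14=266 best=320, r--
l=0 r=13: min(20,13)*13=169 best=320, r--
l=0 r=12: min(20,17)*12=204 best=320, r--
l=0 r=11: min(20,17)*11=187 best=320, r--
l=0 r=10: min(20,6)*10=60 best=320, r--
l=0 r=9: min(20,19)*9=171 best=320, r--

l=0, r=8, best area=320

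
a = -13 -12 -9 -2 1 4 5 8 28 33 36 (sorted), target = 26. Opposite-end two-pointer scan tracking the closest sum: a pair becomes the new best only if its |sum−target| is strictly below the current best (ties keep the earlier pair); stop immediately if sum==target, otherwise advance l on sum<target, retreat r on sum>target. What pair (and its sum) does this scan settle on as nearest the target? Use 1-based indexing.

l=1 r=11: -13+36=23 d=3 *, l++
l=2 r=11: -12+36=24 d=2 *, l++
l=3 r=11: -9+36=27 d=1 *, r--
l=3 r=10: -9+33=24 d=2, l++
l=4 r=10: -2+33=31 d=5, r--
l=4 r=9: -2+28=26 d=0 *, stop

pair (-2, 28) with sum 26 (|Δ|=0)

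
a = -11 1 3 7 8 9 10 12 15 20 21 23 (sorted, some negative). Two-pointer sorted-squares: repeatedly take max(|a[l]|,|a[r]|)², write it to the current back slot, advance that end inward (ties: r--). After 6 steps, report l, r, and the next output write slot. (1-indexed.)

l=2, r=7, next write slot=6

[1,12] |-11|<=|23| out[12]=529 → r--
[1,11] |-11|<=|21| out[11]=441 → r--
[1,10] |-11|<=|20| out[10]=400 → r--
[1,9] |-11|<=|15| out[9]=225 → r--
[1,8] |-11|<=|12| out[8]=144 → r--
[1,7] |-11|>|10| out[7]=121 → l++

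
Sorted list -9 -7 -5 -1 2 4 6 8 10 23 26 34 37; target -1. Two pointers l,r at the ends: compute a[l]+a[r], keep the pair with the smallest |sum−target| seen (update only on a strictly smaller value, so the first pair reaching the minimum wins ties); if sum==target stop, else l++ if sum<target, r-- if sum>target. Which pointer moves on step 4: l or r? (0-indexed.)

l=0 r=12: -9+37=28 d=29 *, r--
l=0 r=11: -9+34=25 d=26 *, r--
l=0 r=10: -9+26=17 d=18 *, r--
l=0 r=9: -9+23=14 d=15 *, r--

r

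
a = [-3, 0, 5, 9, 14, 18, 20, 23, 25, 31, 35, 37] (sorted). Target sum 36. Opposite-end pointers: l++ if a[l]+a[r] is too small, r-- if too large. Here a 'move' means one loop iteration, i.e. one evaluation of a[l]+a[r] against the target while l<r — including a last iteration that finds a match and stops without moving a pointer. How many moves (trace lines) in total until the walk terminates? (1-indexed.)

l=1 r=12: -3+37=34 <36, l++
l=2 r=12: 0+37=37 >36, r--
l=2 r=11: 0+35=35 <36, l++
l=3 r=11: 5+35=40 >36, r--
l=3 r=10: 5+31=36, found

5 moves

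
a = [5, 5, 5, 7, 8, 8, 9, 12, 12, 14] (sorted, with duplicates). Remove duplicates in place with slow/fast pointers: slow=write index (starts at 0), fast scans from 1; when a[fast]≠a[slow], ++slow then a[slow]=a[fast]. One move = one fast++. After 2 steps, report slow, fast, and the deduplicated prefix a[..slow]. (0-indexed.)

slow=0, fast=3, prefix=[5]

(s=0,f=1) a[fast]=5=a[slow] dup → fast++
(s=0,f=2) a[fast]=5=a[slow] dup → fast++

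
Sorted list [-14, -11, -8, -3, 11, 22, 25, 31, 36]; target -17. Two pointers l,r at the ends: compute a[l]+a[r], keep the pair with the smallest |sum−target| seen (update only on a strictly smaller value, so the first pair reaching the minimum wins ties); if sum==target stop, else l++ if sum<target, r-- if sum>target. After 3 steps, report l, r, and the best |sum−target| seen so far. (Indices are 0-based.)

l=0, r=5, best |Δ|=28

[0,8] -14+36=22 d=39 * → r--
[0,7] -14+31=17 d=34 * → r--
[0,6] -14+25=11 d=28 * → r--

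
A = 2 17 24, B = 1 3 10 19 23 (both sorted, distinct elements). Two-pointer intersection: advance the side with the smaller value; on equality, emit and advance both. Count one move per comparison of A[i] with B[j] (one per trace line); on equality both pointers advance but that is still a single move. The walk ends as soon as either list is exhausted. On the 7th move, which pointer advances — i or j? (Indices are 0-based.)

j

i=0 j=0: 2>1, j++
i=0 j=1: 2<3, i++
i=1 j=1: 17>3, j++
i=1 j=2: 17>10, j++
i=1 j=3: 17<19, i++
i=2 j=3: 24>19, j++
i=2 j=4: 24>23, j++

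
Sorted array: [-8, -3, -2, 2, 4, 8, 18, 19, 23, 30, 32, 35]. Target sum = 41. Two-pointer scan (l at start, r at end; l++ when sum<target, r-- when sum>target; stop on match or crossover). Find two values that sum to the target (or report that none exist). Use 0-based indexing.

l=0 r=11: -8+35=27 <41, l++
l=1 r=11: -3+35=32 <41, l++
l=2 r=11: -2+35=33 <41, l++
l=3 r=11: 2+35=37 <41, l++
l=4 r=11: 4+35=39 <41, l++
l=5 r=11: 8+35=43 >41, r--
l=5 r=10: 8+32=40 <41, l++
l=6 r=10: 18+32=50 >41, r--
l=6 r=9: 18+30=48 >41, r--
l=6 r=8: 18+23=41, found

(18, 23)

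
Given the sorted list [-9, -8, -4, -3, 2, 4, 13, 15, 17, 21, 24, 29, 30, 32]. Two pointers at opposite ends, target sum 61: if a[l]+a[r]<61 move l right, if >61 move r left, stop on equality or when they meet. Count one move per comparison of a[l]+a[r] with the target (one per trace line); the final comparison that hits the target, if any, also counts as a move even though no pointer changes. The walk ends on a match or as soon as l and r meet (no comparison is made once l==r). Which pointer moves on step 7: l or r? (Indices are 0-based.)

l

l=0 r=13: -9+32=23 <61, l++
l=1 r=13: -8+32=24 <61, l++
l=2 r=13: -4+32=28 <61, l++
l=3 r=13: -3+32=29 <61, l++
l=4 r=13: 2+32=34 <61, l++
l=5 r=13: 4+32=36 <61, l++
l=6 r=13: 13+32=45 <61, l++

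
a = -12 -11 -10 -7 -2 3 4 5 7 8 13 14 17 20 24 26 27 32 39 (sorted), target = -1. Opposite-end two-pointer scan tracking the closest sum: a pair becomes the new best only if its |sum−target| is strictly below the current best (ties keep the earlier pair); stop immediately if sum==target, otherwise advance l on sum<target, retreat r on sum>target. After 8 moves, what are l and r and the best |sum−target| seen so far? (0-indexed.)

[0,18] -12+39=27 d=28 * → r--
[0,17] -12+32=20 d=21 * → r--
[0,16] -12+27=15 d=16 * → r--
[0,15] -12+26=14 d=15 * → r--
[0,14] -12+24=12 d=13 * → r--
[0,13] -12+20=8 d=9 * → r--
[0,12] -12+17=5 d=6 * → r--
[0,11] -12+14=2 d=3 * → r--

l=0, r=10, best |Δ|=3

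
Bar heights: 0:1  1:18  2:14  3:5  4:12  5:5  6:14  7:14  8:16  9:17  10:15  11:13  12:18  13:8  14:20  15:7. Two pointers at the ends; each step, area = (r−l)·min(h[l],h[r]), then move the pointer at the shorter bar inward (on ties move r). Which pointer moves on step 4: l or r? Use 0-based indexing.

l

[0,15] min(1,7)*15=15 best=15 * → l++
[1,15] min(18,7)*14=98 best=98 * → r--
[1,14] min(18,20)*13=234 best=234 * → l++
[2,14] min(14,20)*12=168 best=234 → l++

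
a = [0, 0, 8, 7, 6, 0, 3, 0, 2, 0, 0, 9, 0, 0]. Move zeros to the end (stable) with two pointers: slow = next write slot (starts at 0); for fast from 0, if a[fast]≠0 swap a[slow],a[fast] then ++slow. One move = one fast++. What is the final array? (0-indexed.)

[8, 7, 6, 3, 2, 9, 0, 0, 0, 0, 0, 0, 0, 0]

(s=0,f=0) a[fast]=0 → fast++
(s=0,f=1) a[fast]=0 → fast++
(s=0,f=2) a[fast]=8≠0 swap→a[0]=8 → slow++,fast++
(s=1,f=3) a[fast]=7≠0 swap→a[1]=7 → slow++,fast++
(s=2,f=4) a[fast]=6≠0 swap→a[2]=6 → slow++,fast++
(s=3,f=5) a[fast]=0 → fast++
(s=3,f=6) a[fast]=3≠0 swap→a[3]=3 → slow++,fast++
(s=4,f=7) a[fast]=0 → fast++
(s=4,f=8) a[fast]=2≠0 swap→a[4]=2 → slow++,fast++
(s=5,f=9) a[fast]=0 → fast++
(s=5,f=10) a[fast]=0 → fast++
(s=5,f=11) a[fast]=9≠0 swap→a[5]=9 → slow++,fast++
(s=6,f=12) a[fast]=0 → fast++
(s=6,f=13) a[fast]=0 → fast++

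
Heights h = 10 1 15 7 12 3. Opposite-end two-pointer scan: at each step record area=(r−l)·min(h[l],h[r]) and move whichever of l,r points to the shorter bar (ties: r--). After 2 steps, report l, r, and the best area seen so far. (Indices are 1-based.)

l=2, r=5, best area=40

l=1 r=6: min(10,3)*5=15 best=15 *, r--
l=1 r=5: min(10,12)*4=40 best=40 *, l++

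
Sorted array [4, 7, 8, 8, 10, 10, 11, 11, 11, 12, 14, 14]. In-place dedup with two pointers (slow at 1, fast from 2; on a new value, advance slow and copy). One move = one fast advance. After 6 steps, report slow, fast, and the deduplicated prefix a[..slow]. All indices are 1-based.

(s=1,f=2) a[fast]=7≠a[slow]=4 write a[2]=7 → slow++,fast++
(s=2,f=3) a[fast]=8≠a[slow]=7 write a[3]=8 → slow++,fast++
(s=3,f=4) a[fast]=8=a[slow] dup → fast++
(s=3,f=5) a[fast]=10≠a[slow]=8 write a[4]=10 → slow++,fast++
(s=4,f=6) a[fast]=10=a[slow] dup → fast++
(s=4,f=7) a[fast]=11≠a[slow]=10 write a[5]=11 → slow++,fast++

slow=5, fast=8, prefix=[4, 7, 8, 10, 11]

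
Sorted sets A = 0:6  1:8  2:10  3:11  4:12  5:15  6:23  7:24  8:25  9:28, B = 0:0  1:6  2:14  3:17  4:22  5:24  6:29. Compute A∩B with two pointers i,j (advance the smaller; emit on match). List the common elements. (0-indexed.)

[i=0,j=0] 6>0 → j++
[i=0,j=1] 6==6 emit → i++,j++
[i=1,j=2] 8<14 → i++
[i=2,j=2] 10<14 → i++
[i=3,j=2] 11<14 → i++
[i=4,j=2] 12<14 → i++
[i=5,j=2] 15>14 → j++
[i=5,j=3] 15<17 → i++
[i=6,j=3] 23>17 → j++
[i=6,j=4] 23>22 → j++
[i=6,j=5] 23<24 → i++
[i=7,j=5] 24==24 emit → i++,j++
[i=8,j=6] 25<29 → i++
[i=9,j=6] 28<29 → i++

intersection = [6, 24]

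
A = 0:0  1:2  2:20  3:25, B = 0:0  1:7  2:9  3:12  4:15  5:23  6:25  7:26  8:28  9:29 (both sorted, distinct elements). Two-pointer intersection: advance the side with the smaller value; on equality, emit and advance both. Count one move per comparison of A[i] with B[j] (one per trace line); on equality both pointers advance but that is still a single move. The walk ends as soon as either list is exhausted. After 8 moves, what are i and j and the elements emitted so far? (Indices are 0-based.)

i=3, j=6, emitted=[0]

i=0 j=0: 0==0 emit, i++,j++
i=1 j=1: 2<7, i++
i=2 j=1: 20>7, j++
i=2 j=2: 20>9, j++
i=2 j=3: 20>12, j++
i=2 j=4: 20>15, j++
i=2 j=5: 20<23, i++
i=3 j=5: 25>23, j++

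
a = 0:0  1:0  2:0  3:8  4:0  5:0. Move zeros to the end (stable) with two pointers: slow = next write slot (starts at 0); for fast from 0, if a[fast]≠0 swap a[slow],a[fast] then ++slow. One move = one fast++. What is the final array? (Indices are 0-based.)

slow=0 fast=0: a[fast]=0, fast++
slow=0 fast=1: a[fast]=0, fast++
slow=0 fast=2: a[fast]=0, fast++
slow=0 fast=3: a[fast]=8≠0 swap→a[0]=8, slow++,fast++
slow=1 fast=4: a[fast]=0, fast++
slow=1 fast=5: a[fast]=0, fast++

[8, 0, 0, 0, 0, 0]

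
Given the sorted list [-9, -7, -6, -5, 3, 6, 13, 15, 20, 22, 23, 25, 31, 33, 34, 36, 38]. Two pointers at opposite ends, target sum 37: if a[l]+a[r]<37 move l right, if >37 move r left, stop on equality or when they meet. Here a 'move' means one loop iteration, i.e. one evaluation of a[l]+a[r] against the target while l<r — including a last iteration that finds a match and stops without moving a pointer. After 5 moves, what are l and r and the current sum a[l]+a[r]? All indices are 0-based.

l=4, r=15, sum=39

l=0 r=16: -9+38=29 <37, l++
l=1 r=16: -7+38=31 <37, l++
l=2 r=16: -6+38=32 <37, l++
l=3 r=16: -5+38=33 <37, l++
l=4 r=16: 3+38=41 >37, r--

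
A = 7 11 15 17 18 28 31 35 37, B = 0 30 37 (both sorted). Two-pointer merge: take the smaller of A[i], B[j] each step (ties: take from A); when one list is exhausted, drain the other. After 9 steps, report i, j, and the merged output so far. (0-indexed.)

i=7, j=2, merged so far=[0, 7, 11, 15, 17, 18, 28, 30, 31]

i=0 j=0: A[i]=7>B[j]=0 take 0, j++
i=0 j=1: A[i]=7<=B[j]=30 take 7, i++
i=1 j=1: A[i]=11<=B[j]=30 take 11, i++
i=2 j=1: A[i]=15<=B[j]=30 take 15, i++
i=3 j=1: A[i]=17<=B[j]=30 take 17, i++
i=4 j=1: A[i]=18<=B[j]=30 take 18, i++
i=5 j=1: A[i]=28<=B[j]=30 take 28, i++
i=6 j=1: A[i]=31>B[j]=30 take 30, j++
i=6 j=2: A[i]=31<=B[j]=37 take 31, i++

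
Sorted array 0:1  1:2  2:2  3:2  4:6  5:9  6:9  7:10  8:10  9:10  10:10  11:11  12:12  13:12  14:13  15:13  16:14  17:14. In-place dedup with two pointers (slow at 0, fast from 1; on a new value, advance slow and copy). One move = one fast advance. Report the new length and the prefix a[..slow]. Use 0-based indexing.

(s=0,f=1) a[fast]=2≠a[slow]=1 write a[1]=2 → slow++,fast++
(s=1,f=2) a[fast]=2=a[slow] dup → fast++
(s=1,f=3) a[fast]=2=a[slow] dup → fast++
(s=1,f=4) a[fast]=6≠a[slow]=2 write a[2]=6 → slow++,fast++
(s=2,f=5) a[fast]=9≠a[slow]=6 write a[3]=9 → slow++,fast++
(s=3,f=6) a[fast]=9=a[slow] dup → fast++
(s=3,f=7) a[fast]=10≠a[slow]=9 write a[4]=10 → slow++,fast++
(s=4,f=8) a[fast]=10=a[slow] dup → fast++
(s=4,f=9) a[fast]=10=a[slow] dup → fast++
(s=4,f=10) a[fast]=10=a[slow] dup → fast++
(s=4,f=11) a[fast]=11≠a[slow]=10 write a[5]=11 → slow++,fast++
(s=5,f=12) a[fast]=12≠a[slow]=11 write a[6]=12 → slow++,fast++
(s=6,f=13) a[fast]=12=a[slow] dup → fast++
(s=6,f=14) a[fast]=13≠a[slow]=12 write a[7]=13 → slow++,fast++
(s=7,f=15) a[fast]=13=a[slow] dup → fast++
(s=7,f=16) a[fast]=14≠a[slow]=13 write a[8]=14 → slow++,fast++
(s=8,f=17) a[fast]=14=a[slow] dup → fast++

length 9; prefix = [1, 2, 6, 9, 10, 11, 12, 13, 14]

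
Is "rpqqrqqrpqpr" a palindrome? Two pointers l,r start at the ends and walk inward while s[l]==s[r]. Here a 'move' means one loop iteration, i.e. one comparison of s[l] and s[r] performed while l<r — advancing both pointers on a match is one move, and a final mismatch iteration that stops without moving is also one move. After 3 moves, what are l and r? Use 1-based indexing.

l=4, r=9

[1,12] 'r'=='r' → l++,r--
[2,11] 'p'=='p' → l++,r--
[3,10] 'q'=='q' → l++,r--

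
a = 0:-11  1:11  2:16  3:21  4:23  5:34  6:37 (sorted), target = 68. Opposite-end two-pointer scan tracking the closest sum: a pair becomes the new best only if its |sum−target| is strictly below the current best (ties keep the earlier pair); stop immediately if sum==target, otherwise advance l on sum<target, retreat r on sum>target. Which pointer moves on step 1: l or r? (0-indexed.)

l=0 r=6: -11+37=26 d=42 *, l++

l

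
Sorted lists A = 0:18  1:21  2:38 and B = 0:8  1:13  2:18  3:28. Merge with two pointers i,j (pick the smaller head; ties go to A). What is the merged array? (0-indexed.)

[8, 13, 18, 18, 21, 28, 38]

[i=0,j=0] A[i]=18>B[j]=8 take 8 → j++
[i=0,j=1] A[i]=18>B[j]=13 take 13 → j++
[i=0,j=2] A[i]=18<=B[j]=18 take 18 → i++
[i=1,j=2] A[i]=21>B[j]=18 take 18 → j++
[i=1,j=3] A[i]=21<=B[j]=28 take 21 → i++
[i=2,j=3] A[i]=38>B[j]=28 take 28 → j++
[i=2,j=4] B done, take A[i]=38 → i++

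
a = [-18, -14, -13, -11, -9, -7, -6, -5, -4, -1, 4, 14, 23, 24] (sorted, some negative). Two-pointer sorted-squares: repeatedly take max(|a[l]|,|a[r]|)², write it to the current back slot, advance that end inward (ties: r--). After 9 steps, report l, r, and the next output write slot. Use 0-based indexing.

l=6, r=10, next write slot=4

[0,13] |-18|<=|24| out[13]=576 → r--
[0,12] |-18|<=|23| out[12]=529 → r--
[0,11] |-18|>|14| out[11]=324 → l++
[1,11] |-14|<=|14| out[10]=196 → r--
[1,10] |-14|>|4| out[9]=196 → l++
[2,10] |-13|>|4| out[8]=169 → l++
[3,10] |-11|>|4| out[7]=121 → l++
[4,10] |-9|>|4| out[6]=81 → l++
[5,10] |-7|>|4| out[5]=49 → l++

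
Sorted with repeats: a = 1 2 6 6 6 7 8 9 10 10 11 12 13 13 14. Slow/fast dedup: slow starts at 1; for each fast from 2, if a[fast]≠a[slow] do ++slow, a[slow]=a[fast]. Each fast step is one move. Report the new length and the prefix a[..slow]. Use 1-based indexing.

(s=1,f=2) a[fast]=2≠a[slow]=1 write a[2]=2 → slow++,fast++
(s=2,f=3) a[fast]=6≠a[slow]=2 write a[3]=6 → slow++,fast++
(s=3,f=4) a[fast]=6=a[slow] dup → fast++
(s=3,f=5) a[fast]=6=a[slow] dup → fast++
(s=3,f=6) a[fast]=7≠a[slow]=6 write a[4]=7 → slow++,fast++
(s=4,f=7) a[fast]=8≠a[slow]=7 write a[5]=8 → slow++,fast++
(s=5,f=8) a[fast]=9≠a[slow]=8 write a[6]=9 → slow++,fast++
(s=6,f=9) a[fast]=10≠a[slow]=9 write a[7]=10 → slow++,fast++
(s=7,f=10) a[fast]=10=a[slow] dup → fast++
(s=7,f=11) a[fast]=11≠a[slow]=10 write a[8]=11 → slow++,fast++
(s=8,f=12) a[fast]=12≠a[slow]=11 write a[9]=12 → slow++,fast++
(s=9,f=13) a[fast]=13≠a[slow]=12 write a[10]=13 → slow++,fast++
(s=10,f=14) a[fast]=13=a[slow] dup → fast++
(s=10,f=15) a[fast]=14≠a[slow]=13 write a[11]=14 → slow++,fast++

length 11; prefix = [1, 2, 6, 7, 8, 9, 10, 11, 12, 13, 14]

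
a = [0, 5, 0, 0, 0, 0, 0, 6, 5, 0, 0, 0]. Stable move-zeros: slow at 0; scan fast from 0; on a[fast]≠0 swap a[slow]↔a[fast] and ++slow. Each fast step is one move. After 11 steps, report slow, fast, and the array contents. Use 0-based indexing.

(s=0,f=0) a[fast]=0 → fast++
(s=0,f=1) a[fast]=5≠0 swap→a[0]=5 → slow++,fast++
(s=1,f=2) a[fast]=0 → fast++
(s=1,f=3) a[fast]=0 → fast++
(s=1,f=4) a[fast]=0 → fast++
(s=1,f=5) a[fast]=0 → fast++
(s=1,f=6) a[fast]=0 → fast++
(s=1,f=7) a[fast]=6≠0 swap→a[1]=6 → slow++,fast++
(s=2,f=8) a[fast]=5≠0 swap→a[2]=5 → slow++,fast++
(s=3,f=9) a[fast]=0 → fast++
(s=3,f=10) a[fast]=0 → fast++

slow=3, fast=11, a=[5, 6, 5, 0, 0, 0, 0, 0, 0, 0, 0, 0]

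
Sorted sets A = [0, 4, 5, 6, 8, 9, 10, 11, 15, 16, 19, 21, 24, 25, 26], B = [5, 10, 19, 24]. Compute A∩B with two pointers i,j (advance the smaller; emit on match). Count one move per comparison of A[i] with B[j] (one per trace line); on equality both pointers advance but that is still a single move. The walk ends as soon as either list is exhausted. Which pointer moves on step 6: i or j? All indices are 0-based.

i

i=0 j=0: 0<5, i++
i=1 j=0: 4<5, i++
i=2 j=0: 5==5 emit, i++,j++
i=3 j=1: 6<10, i++
i=4 j=1: 8<10, i++
i=5 j=1: 9<10, i++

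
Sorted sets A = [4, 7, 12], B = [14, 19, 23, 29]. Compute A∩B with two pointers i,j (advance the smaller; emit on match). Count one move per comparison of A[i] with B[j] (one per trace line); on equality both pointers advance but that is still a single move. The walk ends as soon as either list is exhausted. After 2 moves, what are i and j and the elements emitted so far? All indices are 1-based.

[i=1,j=1] 4<14 → i++
[i=2,j=1] 7<14 → i++

i=3, j=1, emitted=[]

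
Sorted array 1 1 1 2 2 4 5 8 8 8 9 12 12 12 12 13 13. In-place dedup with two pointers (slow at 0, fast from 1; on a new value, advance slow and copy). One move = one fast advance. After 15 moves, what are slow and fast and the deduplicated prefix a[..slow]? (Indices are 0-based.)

slow=7, fast=16, prefix=[1, 2, 4, 5, 8, 9, 12, 13]

slow=0 fast=1: a[fast]=1=a[slow] dup, fast++
slow=0 fast=2: a[fast]=1=a[slow] dup, fast++
slow=0 fast=3: a[fast]=2≠a[slow]=1 write a[1]=2, slow++,fast++
slow=1 fast=4: a[fast]=2=a[slow] dup, fast++
slow=1 fast=5: a[fast]=4≠a[slow]=2 write a[2]=4, slow++,fast++
slow=2 fast=6: a[fast]=5≠a[slow]=4 write a[3]=5, slow++,fast++
slow=3 fast=7: a[fast]=8≠a[slow]=5 write a[4]=8, slow++,fast++
slow=4 fast=8: a[fast]=8=a[slow] dup, fast++
slow=4 fast=9: a[fast]=8=a[slow] dup, fast++
slow=4 fast=10: a[fast]=9≠a[slow]=8 write a[5]=9, slow++,fast++
slow=5 fast=11: a[fast]=12≠a[slow]=9 write a[6]=12, slow++,fast++
slow=6 fast=12: a[fast]=12=a[slow] dup, fast++
slow=6 fast=13: a[fast]=12=a[slow] dup, fast++
slow=6 fast=14: a[fast]=12=a[slow] dup, fast++
slow=6 fast=15: a[fast]=13≠a[slow]=12 write a[7]=13, slow++,fast++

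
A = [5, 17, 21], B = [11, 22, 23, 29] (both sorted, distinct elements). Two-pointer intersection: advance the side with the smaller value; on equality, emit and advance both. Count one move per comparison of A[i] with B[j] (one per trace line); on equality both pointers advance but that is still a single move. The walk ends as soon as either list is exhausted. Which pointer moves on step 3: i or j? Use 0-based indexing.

i

i=0 j=0: 5<11, i++
i=1 j=0: 17>11, j++
i=1 j=1: 17<22, i++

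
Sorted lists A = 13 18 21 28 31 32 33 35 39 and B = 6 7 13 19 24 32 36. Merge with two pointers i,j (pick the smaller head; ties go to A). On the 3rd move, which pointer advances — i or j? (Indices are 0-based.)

i

i=0 j=0: A[i]=13>B[j]=6 take 6, j++
i=0 j=1: A[i]=13>B[j]=7 take 7, j++
i=0 j=2: A[i]=13<=B[j]=13 take 13, i++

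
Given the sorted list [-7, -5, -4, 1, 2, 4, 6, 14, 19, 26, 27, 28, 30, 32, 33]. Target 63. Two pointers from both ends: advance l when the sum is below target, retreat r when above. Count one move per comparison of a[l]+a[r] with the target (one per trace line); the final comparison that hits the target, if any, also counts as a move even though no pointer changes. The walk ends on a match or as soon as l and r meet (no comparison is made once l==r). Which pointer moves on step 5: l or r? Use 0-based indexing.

l=0 r=14: -7+33=26 <63, l++
l=1 r=14: -5+33=28 <63, l++
l=2 r=14: -4+33=29 <63, l++
l=3 r=14: 1+33=34 <63, l++
l=4 r=14: 2+33=35 <63, l++

l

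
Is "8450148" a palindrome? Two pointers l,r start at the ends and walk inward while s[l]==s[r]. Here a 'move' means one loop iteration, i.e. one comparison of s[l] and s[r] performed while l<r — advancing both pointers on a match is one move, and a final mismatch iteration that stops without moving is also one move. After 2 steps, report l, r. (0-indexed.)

l=0 r=6: '8'=='8', l++,r--
l=1 r=5: '4'=='4', l++,r--

l=2, r=4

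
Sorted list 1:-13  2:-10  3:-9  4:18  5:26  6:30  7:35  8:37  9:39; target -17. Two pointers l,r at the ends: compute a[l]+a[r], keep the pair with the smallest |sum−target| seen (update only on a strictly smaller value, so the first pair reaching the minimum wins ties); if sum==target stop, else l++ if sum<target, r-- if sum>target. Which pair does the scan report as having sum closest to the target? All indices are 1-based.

[1,9] -13+39=26 d=43 * → r--
[1,8] -13+37=24 d=41 * → r--
[1,7] -13+35=22 d=39 * → r--
[1,6] -13+30=17 d=34 * → r--
[1,5] -13+26=13 d=30 * → r--
[1,4] -13+18=5 d=22 * → r--
[1,3] -13+-9=-22 d=5 * → l++
[2,3] -10+-9=-19 d=2 * → l++

pair (-10, -9) with sum -19 (|Δ|=2)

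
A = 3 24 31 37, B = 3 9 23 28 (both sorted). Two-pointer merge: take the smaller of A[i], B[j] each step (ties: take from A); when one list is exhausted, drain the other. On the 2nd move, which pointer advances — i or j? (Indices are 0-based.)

j

[i=0,j=0] A[i]=3<=B[j]=3 take 3 → i++
[i=1,j=0] A[i]=24>B[j]=3 take 3 → j++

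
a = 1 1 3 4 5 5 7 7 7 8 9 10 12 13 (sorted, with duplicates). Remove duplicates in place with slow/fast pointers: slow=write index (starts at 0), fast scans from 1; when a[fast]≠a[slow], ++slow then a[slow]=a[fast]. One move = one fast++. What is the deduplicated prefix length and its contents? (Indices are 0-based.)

slow=0 fast=1: a[fast]=1=a[slow] dup, fast++
slow=0 fast=2: a[fast]=3≠a[slow]=1 write a[1]=3, slow++,fast++
slow=1 fast=3: a[fast]=4≠a[slow]=3 write a[2]=4, slow++,fast++
slow=2 fast=4: a[fast]=5≠a[slow]=4 write a[3]=5, slow++,fast++
slow=3 fast=5: a[fast]=5=a[slow] dup, fast++
slow=3 fast=6: a[fast]=7≠a[slow]=5 write a[4]=7, slow++,fast++
slow=4 fast=7: a[fast]=7=a[slow] dup, fast++
slow=4 fast=8: a[fast]=7=a[slow] dup, fast++
slow=4 fast=9: a[fast]=8≠a[slow]=7 write a[5]=8, slow++,fast++
slow=5 fast=10: a[fast]=9≠a[slow]=8 write a[6]=9, slow++,fast++
slow=6 fast=11: a[fast]=10≠a[slow]=9 write a[7]=10, slow++,fast++
slow=7 fast=12: a[fast]=12≠a[slow]=10 write a[8]=12, slow++,fast++
slow=8 fast=13: a[fast]=13≠a[slow]=12 write a[9]=13, slow++,fast++

length 10; prefix = [1, 3, 4, 5, 7, 8, 9, 10, 12, 13]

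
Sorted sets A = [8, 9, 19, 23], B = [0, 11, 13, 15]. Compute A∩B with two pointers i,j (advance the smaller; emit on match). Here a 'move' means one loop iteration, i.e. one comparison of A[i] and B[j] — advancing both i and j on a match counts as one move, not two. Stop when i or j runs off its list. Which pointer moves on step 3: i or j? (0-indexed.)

i

i=0 j=0: 8>0, j++
i=0 j=1: 8<11, i++
i=1 j=1: 9<11, i++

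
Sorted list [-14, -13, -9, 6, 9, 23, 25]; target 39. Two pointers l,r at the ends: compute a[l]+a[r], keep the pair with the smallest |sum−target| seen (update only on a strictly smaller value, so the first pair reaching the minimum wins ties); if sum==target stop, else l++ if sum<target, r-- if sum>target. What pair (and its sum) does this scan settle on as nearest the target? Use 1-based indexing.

l=1 r=7: -14+25=11 d=28 *, l++
l=2 r=7: -13+25=12 d=27 *, l++
l=3 r=7: -9+25=16 d=23 *, l++
l=4 r=7: 6+25=31 d=8 *, l++
l=5 r=7: 9+25=34 d=5 *, l++
l=6 r=7: 23+25=48 d=9, r--

pair (9, 25) with sum 34 (|Δ|=5)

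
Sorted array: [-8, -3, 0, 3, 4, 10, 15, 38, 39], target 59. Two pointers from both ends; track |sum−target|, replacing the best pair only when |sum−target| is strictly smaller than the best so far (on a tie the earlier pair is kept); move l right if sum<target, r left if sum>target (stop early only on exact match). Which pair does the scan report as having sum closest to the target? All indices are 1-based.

l=1 r=9: -8+39=31 d=28 *, l++
l=2 r=9: -3+39=36 d=23 *, l++
l=3 r=9: 0+39=39 d=20 *, l++
l=4 r=9: 3+39=42 d=17 *, l++
l=5 r=9: 4+39=43 d=16 *, l++
l=6 r=9: 10+39=49 d=10 *, l++
l=7 r=9: 15+39=54 d=5 *, l++
l=8 r=9: 38+39=77 d=18, r--

pair (15, 39) with sum 54 (|Δ|=5)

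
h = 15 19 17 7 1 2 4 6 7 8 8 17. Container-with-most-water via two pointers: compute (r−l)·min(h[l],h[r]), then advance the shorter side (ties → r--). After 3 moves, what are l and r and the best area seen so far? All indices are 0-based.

[0,11] min(15,17)*11=165 best=165 * → l++
[1,11] min(19,17)*10=170 best=170 * → r--
[1,10] min(19,8)*9=72 best=170 → r--

l=1, r=9, best area=170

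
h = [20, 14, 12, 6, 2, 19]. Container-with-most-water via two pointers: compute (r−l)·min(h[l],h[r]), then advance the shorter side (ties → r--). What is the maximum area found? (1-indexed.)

l=1 r=6: min(20,19)*5=95 best=95 *, r--
l=1 r=5: min(20,2)*4=8 best=95, r--
l=1 r=4: min(20,6)*3=18 best=95, r--
l=1 r=3: min(20,12)*2=24 best=95, r--
l=1 r=2: min(20,14)*1=14 best=95, r--

max area = 95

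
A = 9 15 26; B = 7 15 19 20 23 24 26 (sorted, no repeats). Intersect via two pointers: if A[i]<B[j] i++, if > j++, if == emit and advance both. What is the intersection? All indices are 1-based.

i=1 j=1: 9>7, j++
i=1 j=2: 9<15, i++
i=2 j=2: 15==15 emit, i++,j++
i=3 j=3: 26>19, j++
i=3 j=4: 26>20, j++
i=3 j=5: 26>23, j++
i=3 j=6: 26>24, j++
i=3 j=7: 26==26 emit, i++,j++

intersection = [15, 26]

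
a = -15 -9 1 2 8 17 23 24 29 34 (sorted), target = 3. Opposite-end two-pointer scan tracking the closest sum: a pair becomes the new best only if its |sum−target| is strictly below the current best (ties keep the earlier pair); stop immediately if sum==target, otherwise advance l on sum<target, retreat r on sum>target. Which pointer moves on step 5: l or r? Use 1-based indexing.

l

l=1 r=10: -15+34=19 d=16 *, r--
l=1 r=9: -15+29=14 d=11 *, r--
l=1 r=8: -15+24=9 d=6 *, r--
l=1 r=7: -15+23=8 d=5 *, r--
l=1 r=6: -15+17=2 d=1 *, l++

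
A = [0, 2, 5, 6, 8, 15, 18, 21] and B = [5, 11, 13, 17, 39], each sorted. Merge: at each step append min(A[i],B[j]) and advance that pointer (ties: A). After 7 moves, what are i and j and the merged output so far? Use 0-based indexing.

i=5, j=2, merged so far=[0, 2, 5, 5, 6, 8, 11]

[i=0,j=0] A[i]=0<=B[j]=5 take 0 → i++
[i=1,j=0] A[i]=2<=B[j]=5 take 2 → i++
[i=2,j=0] A[i]=5<=B[j]=5 take 5 → i++
[i=3,j=0] A[i]=6>B[j]=5 take 5 → j++
[i=3,j=1] A[i]=6<=B[j]=11 take 6 → i++
[i=4,j=1] A[i]=8<=B[j]=11 take 8 → i++
[i=5,j=1] A[i]=15>B[j]=11 take 11 → j++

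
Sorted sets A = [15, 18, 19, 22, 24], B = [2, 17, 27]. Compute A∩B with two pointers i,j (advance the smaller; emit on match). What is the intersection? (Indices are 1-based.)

i=1 j=1: 15>2, j++
i=1 j=2: 15<17, i++
i=2 j=2: 18>17, j++
i=2 j=3: 18<27, i++
i=3 j=3: 19<27, i++
i=4 j=3: 22<27, i++
i=5 j=3: 24<27, i++

intersection = []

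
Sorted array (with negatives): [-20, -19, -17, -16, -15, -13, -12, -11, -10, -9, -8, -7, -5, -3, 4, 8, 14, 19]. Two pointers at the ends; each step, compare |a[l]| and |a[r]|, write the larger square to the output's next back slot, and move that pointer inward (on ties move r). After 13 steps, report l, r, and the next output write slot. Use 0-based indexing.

l=0 r=17: |-20|>|19| out[17]=400, l++
l=1 r=17: |-19|<=|19| out[16]=361, r--
l=1 r=16: |-19|>|14| out[15]=361, l++
l=2 r=16: |-17|>|14| out[14]=289, l++
l=3 r=16: |-16|>|14| out[13]=256, l++
l=4 r=16: |-15|>|14| out[12]=225, l++
l=5 r=16: |-13|<=|14| out[11]=196, r--
l=5 r=15: |-13|>|8| out[10]=169, l++
l=6 r=15: |-12|>|8| out[9]=144, l++
l=7 r=15: |-11|>|8| out[8]=121, l++
l=8 r=15: |-10|>|8| out[7]=100, l++
l=9 r=15: |-9|>|8| out[6]=81, l++
l=10 r=15: |-8|<=|8| out[5]=64, r--

l=10, r=14, next write slot=4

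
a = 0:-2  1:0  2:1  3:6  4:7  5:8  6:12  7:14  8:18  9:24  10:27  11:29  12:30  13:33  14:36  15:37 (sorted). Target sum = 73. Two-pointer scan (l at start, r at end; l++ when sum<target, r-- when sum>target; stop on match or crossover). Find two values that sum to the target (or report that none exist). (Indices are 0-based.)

(36, 37)

[0,15] -2+37=35 <73 → l++
[1,15] 0+37=37 <73 → l++
[2,15] 1+37=38 <73 → l++
[3,15] 6+37=43 <73 → l++
[4,15] 7+37=44 <73 → l++
[5,15] 8+37=45 <73 → l++
[6,15] 12+37=49 <73 → l++
[7,15] 14+37=51 <73 → l++
[8,15] 18+37=55 <73 → l++
[9,15] 24+37=61 <73 → l++
[10,15] 27+37=64 <73 → l++
[11,15] 29+37=66 <73 → l++
[12,15] 30+37=67 <73 → l++
[13,15] 33+37=70 <73 → l++
[14,15] 36+37=73 → found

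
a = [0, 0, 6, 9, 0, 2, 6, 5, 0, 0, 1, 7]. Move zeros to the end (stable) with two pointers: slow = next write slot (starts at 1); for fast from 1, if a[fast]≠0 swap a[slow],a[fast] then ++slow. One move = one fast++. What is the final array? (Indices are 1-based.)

[6, 9, 2, 6, 5, 1, 7, 0, 0, 0, 0, 0]

(s=1,f=1) a[fast]=0 → fast++
(s=1,f=2) a[fast]=0 → fast++
(s=1,f=3) a[fast]=6≠0 swap→a[1]=6 → slow++,fast++
(s=2,f=4) a[fast]=9≠0 swap→a[2]=9 → slow++,fast++
(s=3,f=5) a[fast]=0 → fast++
(s=3,f=6) a[fast]=2≠0 swap→a[3]=2 → slow++,fast++
(s=4,f=7) a[fast]=6≠0 swap→a[4]=6 → slow++,fast++
(s=5,f=8) a[fast]=5≠0 swap→a[5]=5 → slow++,fast++
(s=6,f=9) a[fast]=0 → fast++
(s=6,f=10) a[fast]=0 → fast++
(s=6,f=11) a[fast]=1≠0 swap→a[6]=1 → slow++,fast++
(s=7,f=12) a[fast]=7≠0 swap→a[7]=7 → slow++,fast++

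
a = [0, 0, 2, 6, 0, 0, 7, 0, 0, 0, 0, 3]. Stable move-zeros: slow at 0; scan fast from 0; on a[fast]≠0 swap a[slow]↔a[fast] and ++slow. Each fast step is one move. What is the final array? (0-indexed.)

[2, 6, 7, 3, 0, 0, 0, 0, 0, 0, 0, 0]

(s=0,f=0) a[fast]=0 → fast++
(s=0,f=1) a[fast]=0 → fast++
(s=0,f=2) a[fast]=2≠0 swap→a[0]=2 → slow++,fast++
(s=1,f=3) a[fast]=6≠0 swap→a[1]=6 → slow++,fast++
(s=2,f=4) a[fast]=0 → fast++
(s=2,f=5) a[fast]=0 → fast++
(s=2,f=6) a[fast]=7≠0 swap→a[2]=7 → slow++,fast++
(s=3,f=7) a[fast]=0 → fast++
(s=3,f=8) a[fast]=0 → fast++
(s=3,f=9) a[fast]=0 → fast++
(s=3,f=10) a[fast]=0 → fast++
(s=3,f=11) a[fast]=3≠0 swap→a[3]=3 → slow++,fast++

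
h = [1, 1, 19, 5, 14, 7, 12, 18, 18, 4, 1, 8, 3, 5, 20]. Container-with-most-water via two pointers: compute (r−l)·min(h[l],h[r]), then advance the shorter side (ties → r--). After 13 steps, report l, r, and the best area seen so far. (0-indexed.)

l=13, r=14, best area=228

l=0 r=14: min(1,20)*14=14 best=14 *, l++
l=1 r=14: min(1,20)*13=13 best=14, l++
l=2 r=14: min(19,20)*12=228 best=228 *, l++
l=3 r=14: min(5,20)*11=55 best=228, l++
l=4 r=14: min(14,20)*10=140 best=228, l++
l=5 r=14: min(7,20)*9=63 best=228, l++
l=6 r=14: min(12,20)*8=96 best=228, l++
l=7 r=14: min(18,20)*7=126 best=228, l++
l=8 r=14: min(18,20)*6=108 best=228, l++
l=9 r=14: min(4,20)*5=20 best=228, l++
l=10 r=14: min(1,20)*4=4 best=228, l++
l=11 r=14: min(8,20)*3=24 best=228, l++
l=12 r=14: min(3,20)*2=6 best=228, l++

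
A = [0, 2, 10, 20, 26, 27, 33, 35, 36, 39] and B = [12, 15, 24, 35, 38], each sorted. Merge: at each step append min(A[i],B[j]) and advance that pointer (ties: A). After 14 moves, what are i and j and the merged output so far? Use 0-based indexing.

i=9, j=5, merged so far=[0, 2, 10, 12, 15, 20, 24, 26, 27, 33, 35, 35, 36, 38]

[i=0,j=0] A[i]=0<=B[j]=12 take 0 → i++
[i=1,j=0] A[i]=2<=B[j]=12 take 2 → i++
[i=2,j=0] A[i]=10<=B[j]=12 take 10 → i++
[i=3,j=0] A[i]=20>B[j]=12 take 12 → j++
[i=3,j=1] A[i]=20>B[j]=15 take 15 → j++
[i=3,j=2] A[i]=20<=B[j]=24 take 20 → i++
[i=4,j=2] A[i]=26>B[j]=24 take 24 → j++
[i=4,j=3] A[i]=26<=B[j]=35 take 26 → i++
[i=5,j=3] A[i]=27<=B[j]=35 take 27 → i++
[i=6,j=3] A[i]=33<=B[j]=35 take 33 → i++
[i=7,j=3] A[i]=35<=B[j]=35 take 35 → i++
[i=8,j=3] A[i]=36>B[j]=35 take 35 → j++
[i=8,j=4] A[i]=36<=B[j]=38 take 36 → i++
[i=9,j=4] A[i]=39>B[j]=38 take 38 → j++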